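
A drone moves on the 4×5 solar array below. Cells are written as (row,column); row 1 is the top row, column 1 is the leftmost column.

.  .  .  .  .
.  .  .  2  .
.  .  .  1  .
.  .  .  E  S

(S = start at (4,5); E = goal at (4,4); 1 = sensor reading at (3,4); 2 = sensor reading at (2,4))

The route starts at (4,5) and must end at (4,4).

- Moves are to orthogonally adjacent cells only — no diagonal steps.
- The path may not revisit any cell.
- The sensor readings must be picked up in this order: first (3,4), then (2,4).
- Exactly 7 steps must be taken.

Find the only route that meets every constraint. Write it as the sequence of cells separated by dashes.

The waypoints must appear in the order (3,4), (2,4), with no cell reused.
Route from (4,5): up to (3,5), left to (3,4), up to (2,4), left to (2,3), 2× down (reaching (4,3)), right to (4,4) — 7 moves in all.
Check: order respected (1 at step 2, 2 at step 3); 7 moves as required.

(4,5) - (3,5) - (3,4) - (2,4) - (2,3) - (3,3) - (4,3) - (4,4)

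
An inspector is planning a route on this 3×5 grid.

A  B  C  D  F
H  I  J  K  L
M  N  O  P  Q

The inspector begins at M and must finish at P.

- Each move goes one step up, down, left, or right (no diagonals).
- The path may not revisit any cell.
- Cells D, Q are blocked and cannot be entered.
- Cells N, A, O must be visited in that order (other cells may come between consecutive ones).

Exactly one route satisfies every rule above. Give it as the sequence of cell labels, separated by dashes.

The waypoints must appear in the order N, A, O, with no cell reused.
Route from M: right to N, up to I, left to H, up to A, 2× right (reaching C), 2× down (reaching O), right to P — 9 moves in all.
Check: order respected (N at step 1, A at step 4, O at step 8).

M - N - I - H - A - B - C - J - O - P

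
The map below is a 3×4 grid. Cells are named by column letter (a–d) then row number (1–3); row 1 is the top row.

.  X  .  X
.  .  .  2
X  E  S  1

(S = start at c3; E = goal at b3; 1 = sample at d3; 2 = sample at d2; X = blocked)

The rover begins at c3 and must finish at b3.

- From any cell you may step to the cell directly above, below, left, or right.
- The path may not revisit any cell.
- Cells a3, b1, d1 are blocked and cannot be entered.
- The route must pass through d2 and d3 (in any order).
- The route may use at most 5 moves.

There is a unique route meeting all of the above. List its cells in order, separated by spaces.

Any route must reach d2 and d3 and still end at b3 within 5 moves, so the order of the required stops is forced.
Route from c3: right to d3, up to d2, 2× left (reaching b2), down to b3 — 5 moves in all.
Check: all required cells visited; 5 ≤ 5 moves.

c3 d3 d2 c2 b2 b3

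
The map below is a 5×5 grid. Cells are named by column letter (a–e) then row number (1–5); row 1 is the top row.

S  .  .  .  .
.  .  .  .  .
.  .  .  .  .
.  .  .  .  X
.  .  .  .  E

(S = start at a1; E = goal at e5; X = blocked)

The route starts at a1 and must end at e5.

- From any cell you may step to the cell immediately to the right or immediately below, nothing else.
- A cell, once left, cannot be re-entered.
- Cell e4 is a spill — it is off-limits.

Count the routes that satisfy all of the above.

A right/down-only route from a1 to e5 makes exactly 4 down-moves and 4 right-moves in some order.
With no other constraints that would be C(8,4) = 70 routes.
Subtract routes through each blocked cell (inclusion–exclusion for overlaps): − through e4: 35 → 35.
That gives 35 routes.

35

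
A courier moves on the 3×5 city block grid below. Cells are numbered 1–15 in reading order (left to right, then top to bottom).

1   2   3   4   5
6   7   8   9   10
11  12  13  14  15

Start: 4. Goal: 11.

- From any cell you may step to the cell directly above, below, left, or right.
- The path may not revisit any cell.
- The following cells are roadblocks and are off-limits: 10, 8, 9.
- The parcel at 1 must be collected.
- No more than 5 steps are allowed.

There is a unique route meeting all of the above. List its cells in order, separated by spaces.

4 3 2 1 6 11

The budget equals the shortest possible length, so every move has to be on a shortest route through the required cells.
Route from 4: left 3 to 1, down 2 to 11 — 5 moves in all.
Check: all required cells visited; 5 ≤ 5 moves.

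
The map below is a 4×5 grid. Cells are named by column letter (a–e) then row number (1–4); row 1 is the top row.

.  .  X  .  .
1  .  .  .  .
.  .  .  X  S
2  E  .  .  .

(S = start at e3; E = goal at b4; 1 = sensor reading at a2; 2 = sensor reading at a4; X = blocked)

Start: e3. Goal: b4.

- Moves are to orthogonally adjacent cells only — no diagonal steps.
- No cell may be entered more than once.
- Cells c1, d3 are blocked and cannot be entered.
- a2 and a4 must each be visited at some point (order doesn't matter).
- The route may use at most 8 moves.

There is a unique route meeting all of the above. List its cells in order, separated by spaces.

e3 e2 d2 c2 b2 a2 a3 a4 b4

The 8-move cap with required stops at a2, a4 leaves no slack for detours.
Route from e3: up 1 to e2, left 4 to a2, down 2 to a4, right 1 to b4 — 8 moves in all.
Check: all required cells visited; 8 ≤ 8 moves.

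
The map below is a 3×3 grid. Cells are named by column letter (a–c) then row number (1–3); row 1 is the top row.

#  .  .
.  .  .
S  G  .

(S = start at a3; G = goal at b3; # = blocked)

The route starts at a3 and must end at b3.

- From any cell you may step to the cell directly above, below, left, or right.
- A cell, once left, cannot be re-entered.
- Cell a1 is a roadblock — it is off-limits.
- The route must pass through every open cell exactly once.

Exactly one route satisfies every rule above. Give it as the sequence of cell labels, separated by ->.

a3 -> a2 -> b2 -> b1 -> c1 -> c2 -> c3 -> b3

Need to visit all 8 open cells exactly once, starting at a3 and ending at b3.
Cell c3 has only two open neighbours (c2 and b3), so the path must pass straight through it: one of those is the cell it's entered from and the other is where it exits.
Route from a3: up 1 to a2, right 1 to b2, up 1 to b1, right 1 to c1, down 2 to c3, left 1 to b3 — 7 moves in all.
Check: all 8 open cells covered.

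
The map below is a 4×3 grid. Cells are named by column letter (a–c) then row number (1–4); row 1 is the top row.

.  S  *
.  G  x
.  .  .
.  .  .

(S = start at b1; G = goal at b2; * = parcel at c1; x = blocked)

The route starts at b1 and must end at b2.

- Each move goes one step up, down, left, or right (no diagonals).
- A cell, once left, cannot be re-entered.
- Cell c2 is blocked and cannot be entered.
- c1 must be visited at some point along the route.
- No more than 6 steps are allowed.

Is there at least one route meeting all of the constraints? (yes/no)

c1 must be visited but has only one open neighbour (b1), and it is neither the start nor the goal — the route would have to enter and leave through b1, re-entering it.

no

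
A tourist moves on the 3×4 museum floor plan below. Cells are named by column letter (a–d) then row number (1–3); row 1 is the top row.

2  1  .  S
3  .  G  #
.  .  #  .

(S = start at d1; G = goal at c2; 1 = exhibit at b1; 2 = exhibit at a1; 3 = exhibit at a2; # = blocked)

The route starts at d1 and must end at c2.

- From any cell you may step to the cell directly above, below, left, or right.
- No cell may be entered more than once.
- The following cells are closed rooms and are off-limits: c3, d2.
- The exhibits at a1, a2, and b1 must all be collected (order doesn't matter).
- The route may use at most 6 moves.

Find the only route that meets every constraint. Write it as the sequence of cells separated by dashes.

The budget equals the shortest possible length, so every move has to be on a shortest route through the required cells.
Route from d1: 3× left (reaching a1), down to a2, 2× right (reaching c2) — 6 moves in all.
Check: all required cells visited; 6 ≤ 6 moves.

d1 - c1 - b1 - a1 - a2 - b2 - c2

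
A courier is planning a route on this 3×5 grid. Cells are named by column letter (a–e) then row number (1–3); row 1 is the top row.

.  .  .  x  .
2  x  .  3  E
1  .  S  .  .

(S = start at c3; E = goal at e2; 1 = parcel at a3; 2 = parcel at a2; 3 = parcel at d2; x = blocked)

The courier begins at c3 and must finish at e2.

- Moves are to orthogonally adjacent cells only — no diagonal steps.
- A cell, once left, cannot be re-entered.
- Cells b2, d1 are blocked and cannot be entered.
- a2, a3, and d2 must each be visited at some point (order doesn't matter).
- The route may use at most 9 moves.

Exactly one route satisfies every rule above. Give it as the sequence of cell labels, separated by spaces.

c3 b3 a3 a2 a1 b1 c1 c2 d2 e2

The budget equals the shortest possible length, so every move has to be on a shortest route through the required cells.
Route from c3: left 2 to a3, up 2 to a1, right 2 to c1, down 1 to c2, right 2 to e2 — 9 moves in all.
Check: all required cells visited; 9 ≤ 9 moves.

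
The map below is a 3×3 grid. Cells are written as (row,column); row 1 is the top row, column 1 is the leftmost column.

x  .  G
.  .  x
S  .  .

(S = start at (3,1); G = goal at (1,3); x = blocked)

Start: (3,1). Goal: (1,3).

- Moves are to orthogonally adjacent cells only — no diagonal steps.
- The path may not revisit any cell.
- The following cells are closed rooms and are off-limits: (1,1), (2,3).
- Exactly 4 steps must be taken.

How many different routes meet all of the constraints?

2

Need simple routes of exactly 4 moves from (3,1) to (1,3) (Manhattan distance 4, so 0 moves are spent on a detour and 0 undoing it).
Enumerating: (3,1) (2,1) (2,2) (1,2) (1,3) | (3,1) (3,2) (2,2) (1,2) (1,3).
That gives 2 routes.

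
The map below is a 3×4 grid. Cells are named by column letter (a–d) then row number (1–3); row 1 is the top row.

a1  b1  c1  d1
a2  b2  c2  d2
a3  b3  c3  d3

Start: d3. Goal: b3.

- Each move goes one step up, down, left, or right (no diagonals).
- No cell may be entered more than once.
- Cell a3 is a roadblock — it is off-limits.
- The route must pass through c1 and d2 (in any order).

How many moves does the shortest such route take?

6

Any route passes through c1 and d2 in some order between d3 and b3. Summing Manhattan distances along each leg and taking the cheapest ordering (d3 → d2 → c1 → b3) gives a lower bound of 1 + 2 + 3 = 6 moves.
A route of 6 moves achieves this: d3 → d2 → d1 → c1 → c2 → c3 → b3.
Since 6 matches the lower bound, it is optimal.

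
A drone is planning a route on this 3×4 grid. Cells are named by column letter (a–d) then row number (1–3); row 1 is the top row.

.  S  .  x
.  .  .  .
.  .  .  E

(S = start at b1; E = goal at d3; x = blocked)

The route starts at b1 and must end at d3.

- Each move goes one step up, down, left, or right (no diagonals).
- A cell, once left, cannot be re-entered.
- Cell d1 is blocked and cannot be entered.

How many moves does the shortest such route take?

The Manhattan distance from b1 to d3 is |1−3| + |2−4| = 4, so at least 4 moves are needed.
A route of 4 moves achieves this: b1 → b2 → b3 → c3 → d3.
Since 4 matches the lower bound, it is optimal.

4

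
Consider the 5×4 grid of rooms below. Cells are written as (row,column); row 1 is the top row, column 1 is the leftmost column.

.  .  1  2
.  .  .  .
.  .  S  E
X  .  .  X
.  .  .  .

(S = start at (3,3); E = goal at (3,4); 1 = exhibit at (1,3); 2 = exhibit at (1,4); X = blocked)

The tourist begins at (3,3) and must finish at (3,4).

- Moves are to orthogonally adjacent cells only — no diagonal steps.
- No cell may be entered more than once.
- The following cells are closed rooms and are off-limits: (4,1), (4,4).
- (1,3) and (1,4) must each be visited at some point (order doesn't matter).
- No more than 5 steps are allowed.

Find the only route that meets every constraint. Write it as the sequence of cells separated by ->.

(3,3) -> (2,3) -> (1,3) -> (1,4) -> (2,4) -> (3,4)

The 5-move cap with required stops at (1,3), (1,4) leaves no slack for detours.
Route from (3,3): up 2 to (1,3), right 1 to (1,4), down 2 to (3,4) — 5 moves in all.
Check: all required cells visited; 5 ≤ 5 moves.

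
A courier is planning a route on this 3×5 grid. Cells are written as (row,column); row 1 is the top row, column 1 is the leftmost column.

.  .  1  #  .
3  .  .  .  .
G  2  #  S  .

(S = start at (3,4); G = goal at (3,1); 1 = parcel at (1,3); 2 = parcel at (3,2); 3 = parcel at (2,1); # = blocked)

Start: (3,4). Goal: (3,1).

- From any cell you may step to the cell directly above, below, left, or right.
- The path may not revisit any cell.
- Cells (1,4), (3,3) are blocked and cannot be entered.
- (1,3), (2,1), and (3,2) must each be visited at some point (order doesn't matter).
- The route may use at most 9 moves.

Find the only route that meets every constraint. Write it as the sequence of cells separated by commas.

(3,4), (2,4), (2,3), (1,3), (1,2), (1,1), (2,1), (2,2), (3,2), (3,1)

The budget equals the shortest possible length, so every move has to be on a shortest route through the required cells.
Route from (3,4): up to (2,4), left to (2,3), up to (1,3), 2× left (reaching (1,1)), down to (2,1), right to (2,2), down to (3,2), left to (3,1) — 9 moves in all.
Check: all required cells visited; 9 ≤ 9 moves.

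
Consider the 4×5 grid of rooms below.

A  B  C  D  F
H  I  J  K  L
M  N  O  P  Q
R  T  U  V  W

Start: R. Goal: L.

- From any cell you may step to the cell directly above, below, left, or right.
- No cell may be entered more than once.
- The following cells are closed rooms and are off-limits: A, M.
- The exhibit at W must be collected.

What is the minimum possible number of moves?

6

Any route passes through W somewhere between R and L. Summing Manhattan distances along the two legs (R → W → L) gives a lower bound of 4 + 2 = 6 moves.
A route of 6 moves achieves this: R → T → U → V → W → Q → L.
Since 6 matches the lower bound, it is optimal.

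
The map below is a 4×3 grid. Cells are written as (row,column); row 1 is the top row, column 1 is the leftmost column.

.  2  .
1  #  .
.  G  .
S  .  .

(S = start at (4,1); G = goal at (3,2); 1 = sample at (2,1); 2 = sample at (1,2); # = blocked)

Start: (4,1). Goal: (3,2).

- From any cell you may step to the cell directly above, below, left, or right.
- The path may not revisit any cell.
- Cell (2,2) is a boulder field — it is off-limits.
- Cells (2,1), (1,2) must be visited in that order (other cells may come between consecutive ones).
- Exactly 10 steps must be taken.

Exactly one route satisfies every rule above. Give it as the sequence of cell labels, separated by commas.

The waypoints must appear in the order (2,1), (1,2), with no cell reused.
Route from (4,1): 3× up (reaching (1,1)), 2× right (reaching (1,3)), 3× down (reaching (4,3)), left to (4,2), up to (3,2) — 10 moves in all.
Check: order respected (1 at step 2, 2 at step 4); 10 moves as required.

(4,1), (3,1), (2,1), (1,1), (1,2), (1,3), (2,3), (3,3), (4,3), (4,2), (3,2)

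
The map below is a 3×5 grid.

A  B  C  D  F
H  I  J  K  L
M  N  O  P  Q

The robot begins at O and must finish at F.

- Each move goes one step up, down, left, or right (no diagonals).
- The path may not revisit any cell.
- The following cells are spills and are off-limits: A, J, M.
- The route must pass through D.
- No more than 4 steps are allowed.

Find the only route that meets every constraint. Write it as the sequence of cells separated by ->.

O -> P -> K -> D -> F

Any route must reach D and still end at F within 4 moves, so the order of the required stops is forced.
Route from O: right to P, 2× up (reaching D), right to F — 4 moves in all.
Check: all required cells visited; 4 ≤ 4 moves.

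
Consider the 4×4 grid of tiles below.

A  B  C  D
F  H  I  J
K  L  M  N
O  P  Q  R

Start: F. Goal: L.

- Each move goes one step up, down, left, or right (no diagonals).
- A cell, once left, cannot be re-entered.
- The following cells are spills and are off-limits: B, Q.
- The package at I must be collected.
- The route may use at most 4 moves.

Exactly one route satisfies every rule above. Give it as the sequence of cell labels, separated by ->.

F -> H -> I -> M -> L

The 4-move cap with required stops at I leaves no slack for detours.
Route from F: right 2 to I, down 1 to M, left 1 to L — 4 moves in all.
Check: all required cells visited; 4 ≤ 4 moves.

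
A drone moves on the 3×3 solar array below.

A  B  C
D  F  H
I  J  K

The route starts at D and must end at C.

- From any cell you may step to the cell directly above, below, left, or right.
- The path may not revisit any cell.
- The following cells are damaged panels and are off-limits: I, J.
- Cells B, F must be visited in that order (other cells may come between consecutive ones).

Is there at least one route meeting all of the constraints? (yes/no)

yes

One route that works: D → A → B → F → H → C.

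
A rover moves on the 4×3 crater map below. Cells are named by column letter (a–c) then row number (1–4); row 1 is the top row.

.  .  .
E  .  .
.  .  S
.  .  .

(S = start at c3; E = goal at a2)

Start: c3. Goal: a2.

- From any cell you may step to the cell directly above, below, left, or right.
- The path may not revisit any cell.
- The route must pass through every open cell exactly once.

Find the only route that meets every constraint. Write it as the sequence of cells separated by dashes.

c3 - c4 - b4 - a4 - a3 - b3 - b2 - c2 - c1 - b1 - a1 - a2

Need to visit all 12 open cells exactly once, starting at c3 and ending at a2.
Cell a4 has only two open neighbours (a3 and b4), so the path must pass straight through it: one of those is the cell it's entered from and the other is where it exits.
Route from c3: down to c4, 2× left (reaching a4), up to a3, right to b3, up to b2, right to c2, up to c1, 2× left (reaching a1), down to a2 — 11 moves in all.
Check: all 12 open cells covered.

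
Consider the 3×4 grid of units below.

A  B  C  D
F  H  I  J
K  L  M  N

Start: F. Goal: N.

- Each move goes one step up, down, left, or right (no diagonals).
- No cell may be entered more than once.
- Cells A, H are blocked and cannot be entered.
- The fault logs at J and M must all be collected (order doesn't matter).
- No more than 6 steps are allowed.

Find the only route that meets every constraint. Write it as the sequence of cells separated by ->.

The 6-move cap with required stops at J, M leaves no slack for detours.
Route from F: down 1 to K, right 2 to M, up 1 to I, right 1 to J, down 1 to N — 6 moves in all.
Check: all required cells visited; 6 ≤ 6 moves.

F -> K -> L -> M -> I -> J -> N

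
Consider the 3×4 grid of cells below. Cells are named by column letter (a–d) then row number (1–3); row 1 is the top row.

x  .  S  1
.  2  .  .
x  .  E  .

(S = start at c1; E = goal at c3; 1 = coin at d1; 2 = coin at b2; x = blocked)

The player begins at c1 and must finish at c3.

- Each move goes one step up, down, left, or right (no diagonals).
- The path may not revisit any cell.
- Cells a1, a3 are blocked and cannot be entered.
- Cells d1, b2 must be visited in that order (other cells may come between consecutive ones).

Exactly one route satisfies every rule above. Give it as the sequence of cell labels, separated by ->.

c1 -> d1 -> d2 -> c2 -> b2 -> b3 -> c3

The waypoints must appear in the order d1, b2, with no cell reused.
Route from c1: right 1 to d1, down 1 to d2, left 2 to b2, down 1 to b3, right 1 to c3 — 6 moves in all.
Check: order respected (1 at step 1, 2 at step 4).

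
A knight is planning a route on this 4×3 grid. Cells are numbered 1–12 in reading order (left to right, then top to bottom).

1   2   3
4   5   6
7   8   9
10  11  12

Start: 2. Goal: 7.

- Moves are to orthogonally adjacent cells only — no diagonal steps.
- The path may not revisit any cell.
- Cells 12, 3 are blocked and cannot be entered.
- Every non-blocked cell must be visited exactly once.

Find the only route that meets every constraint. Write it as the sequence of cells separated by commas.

Need to visit all 10 open cells exactly once, starting at 2 and ending at 7.
Cell 1 has only two open neighbours (4 and 2), so the path must pass straight through it: one of those is the cell it's entered from and the other is where it exits.
Route from 2: left to 1, down to 4, 2× right (reaching 6), down to 9, left to 8, down to 11, left to 10, up to 7 — 9 moves in all.
Check: all 10 open cells covered.

2, 1, 4, 5, 6, 9, 8, 11, 10, 7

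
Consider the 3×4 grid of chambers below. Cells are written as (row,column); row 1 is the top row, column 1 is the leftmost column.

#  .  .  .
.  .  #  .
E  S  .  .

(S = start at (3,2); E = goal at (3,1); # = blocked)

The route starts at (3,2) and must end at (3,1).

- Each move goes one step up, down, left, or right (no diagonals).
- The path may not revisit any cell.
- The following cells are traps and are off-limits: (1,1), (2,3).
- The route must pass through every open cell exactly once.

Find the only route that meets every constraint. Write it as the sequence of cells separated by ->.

(3,2) -> (3,3) -> (3,4) -> (2,4) -> (1,4) -> (1,3) -> (1,2) -> (2,2) -> (2,1) -> (3,1)

Need to visit all 10 open cells exactly once, starting at (3,2) and ending at (3,1).
Cell (1,3) has only two open neighbours ((1,2) and (1,4)), so the path must pass straight through it: one of those is the cell it's entered from and the other is where it exits.
Route from (3,2): right 2 to (3,4), up 2 to (1,4), left 2 to (1,2), down 1 to (2,2), left 1 to (2,1), down 1 to (3,1) — 9 moves in all.
Check: all 10 open cells covered.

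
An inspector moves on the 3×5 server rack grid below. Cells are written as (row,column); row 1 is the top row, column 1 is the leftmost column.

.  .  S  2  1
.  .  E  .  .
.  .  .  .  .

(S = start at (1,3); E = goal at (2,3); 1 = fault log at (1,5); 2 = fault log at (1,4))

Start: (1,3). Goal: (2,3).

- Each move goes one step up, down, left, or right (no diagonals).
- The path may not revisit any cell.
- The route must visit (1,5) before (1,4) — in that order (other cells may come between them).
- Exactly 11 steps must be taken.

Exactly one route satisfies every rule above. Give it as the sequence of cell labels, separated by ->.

The waypoints must appear in the order (1,5), (1,4), with no cell reused.
Route from (1,3): left 1 to (1,2), down 2 to (3,2), right 3 to (3,5), up 2 to (1,5), left 1 to (1,4), down 1 to (2,4), left 1 to (2,3) — 11 moves in all.
Check: order respected (1 at step 8, 2 at step 9); 11 moves as required.

(1,3) -> (1,2) -> (2,2) -> (3,2) -> (3,3) -> (3,4) -> (3,5) -> (2,5) -> (1,5) -> (1,4) -> (2,4) -> (2,3)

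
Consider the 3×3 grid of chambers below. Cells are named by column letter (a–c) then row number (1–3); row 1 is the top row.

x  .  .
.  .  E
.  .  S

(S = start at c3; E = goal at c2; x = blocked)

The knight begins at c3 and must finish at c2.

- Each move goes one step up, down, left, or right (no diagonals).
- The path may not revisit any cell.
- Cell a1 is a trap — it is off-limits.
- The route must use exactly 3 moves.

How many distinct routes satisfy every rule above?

Need simple routes of exactly 3 moves from c3 to c2 (Manhattan distance 1, so 1 moves are spent on a detour and 1 undoing it).
Enumerating: c3 b3 b2 c2.
That gives 1 route.

1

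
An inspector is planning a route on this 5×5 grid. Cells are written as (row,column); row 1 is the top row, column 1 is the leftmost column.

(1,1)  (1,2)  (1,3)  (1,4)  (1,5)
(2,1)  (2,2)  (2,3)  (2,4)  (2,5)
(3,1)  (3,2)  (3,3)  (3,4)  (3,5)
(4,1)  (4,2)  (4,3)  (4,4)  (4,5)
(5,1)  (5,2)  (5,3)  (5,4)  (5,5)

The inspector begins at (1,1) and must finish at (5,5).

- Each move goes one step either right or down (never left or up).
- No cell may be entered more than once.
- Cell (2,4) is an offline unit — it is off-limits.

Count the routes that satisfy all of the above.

A right/down-only route from (1,1) to (5,5) makes exactly 4 down-moves and 4 right-moves in some order.
With no other constraints that would be C(8,4) = 70 routes.
Subtract routes through each blocked cell (inclusion–exclusion for overlaps): − through (2,4): 16 → 54.
That gives 54 routes.

54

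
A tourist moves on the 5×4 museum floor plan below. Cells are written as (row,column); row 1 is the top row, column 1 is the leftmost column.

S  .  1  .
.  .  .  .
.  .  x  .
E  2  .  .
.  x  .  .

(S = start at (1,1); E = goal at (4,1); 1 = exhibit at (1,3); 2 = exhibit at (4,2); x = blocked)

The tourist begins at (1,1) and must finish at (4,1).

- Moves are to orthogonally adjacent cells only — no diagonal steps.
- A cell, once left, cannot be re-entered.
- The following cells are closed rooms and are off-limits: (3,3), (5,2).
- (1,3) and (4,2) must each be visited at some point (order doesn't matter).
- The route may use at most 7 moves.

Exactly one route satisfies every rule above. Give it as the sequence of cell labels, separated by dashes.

The budget equals the shortest possible length, so every move has to be on a shortest route through the required cells.
Route from (1,1): right 2 to (1,3), down 1 to (2,3), left 1 to (2,2), down 2 to (4,2), left 1 to (4,1) — 7 moves in all.
Check: all required cells visited; 7 ≤ 7 moves.

(1,1) - (1,2) - (1,3) - (2,3) - (2,2) - (3,2) - (4,2) - (4,1)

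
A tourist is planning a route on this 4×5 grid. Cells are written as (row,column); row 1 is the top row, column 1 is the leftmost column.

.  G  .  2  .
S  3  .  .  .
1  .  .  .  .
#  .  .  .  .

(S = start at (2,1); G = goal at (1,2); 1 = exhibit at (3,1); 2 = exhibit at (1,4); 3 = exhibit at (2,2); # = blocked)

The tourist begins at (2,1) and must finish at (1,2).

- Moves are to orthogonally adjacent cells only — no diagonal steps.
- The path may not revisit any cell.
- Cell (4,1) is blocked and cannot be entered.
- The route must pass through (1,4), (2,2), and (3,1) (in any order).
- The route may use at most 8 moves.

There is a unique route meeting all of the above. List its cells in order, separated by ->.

The 8-move cap with required stops at (1,4), (2,2), (3,1) leaves no slack for detours.
Route from (2,1): down to (3,1), right to (3,2), up to (2,2), 2× right (reaching (2,4)), up to (1,4), 2× left (reaching (1,2)) — 8 moves in all.
Check: all required cells visited; 8 ≤ 8 moves.

(2,1) -> (3,1) -> (3,2) -> (2,2) -> (2,3) -> (2,4) -> (1,4) -> (1,3) -> (1,2)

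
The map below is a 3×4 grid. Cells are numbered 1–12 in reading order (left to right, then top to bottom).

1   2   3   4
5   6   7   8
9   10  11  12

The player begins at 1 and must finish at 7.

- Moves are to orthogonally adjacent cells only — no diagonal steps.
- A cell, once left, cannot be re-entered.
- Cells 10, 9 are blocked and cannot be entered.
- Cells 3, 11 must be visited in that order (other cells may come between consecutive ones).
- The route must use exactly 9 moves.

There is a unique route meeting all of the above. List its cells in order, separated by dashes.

The waypoints must appear in the order 3, 11, with no cell reused.
Route from 1: down 1 to 5, right 1 to 6, up 1 to 2, right 2 to 4, down 2 to 12, left 1 to 11, up 1 to 7 — 9 moves in all.
Check: order respected (3 at step 4, 11 at step 8); 9 moves as required.

1 - 5 - 6 - 2 - 3 - 4 - 8 - 12 - 11 - 7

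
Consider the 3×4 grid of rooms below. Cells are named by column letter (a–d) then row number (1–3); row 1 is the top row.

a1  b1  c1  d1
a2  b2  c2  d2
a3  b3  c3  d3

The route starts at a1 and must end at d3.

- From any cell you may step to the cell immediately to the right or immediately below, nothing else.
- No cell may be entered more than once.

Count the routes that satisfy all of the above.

10

A right/down-only route from a1 to d3 makes exactly 2 down-moves and 3 right-moves in some order.
With no other constraints that would be C(5,2) = 10 routes.
That gives 10 routes.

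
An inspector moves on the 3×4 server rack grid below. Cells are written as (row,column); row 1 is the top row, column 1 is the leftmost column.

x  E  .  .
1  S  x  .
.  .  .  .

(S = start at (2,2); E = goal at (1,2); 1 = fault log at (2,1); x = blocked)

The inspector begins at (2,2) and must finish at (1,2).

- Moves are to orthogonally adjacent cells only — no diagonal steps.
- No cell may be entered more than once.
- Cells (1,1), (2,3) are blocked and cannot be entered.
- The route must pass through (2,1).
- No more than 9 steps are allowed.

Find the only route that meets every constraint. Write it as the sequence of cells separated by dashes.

(2,2) - (2,1) - (3,1) - (3,2) - (3,3) - (3,4) - (2,4) - (1,4) - (1,3) - (1,2)

Any route must reach (2,1) and still end at (1,2) within 9 moves, so the order of the required stops is forced.
Route from (2,2): left to (2,1), down to (3,1), 3× right (reaching (3,4)), 2× up (reaching (1,4)), 2× left (reaching (1,2)) — 9 moves in all.
Check: all required cells visited; 9 ≤ 9 moves.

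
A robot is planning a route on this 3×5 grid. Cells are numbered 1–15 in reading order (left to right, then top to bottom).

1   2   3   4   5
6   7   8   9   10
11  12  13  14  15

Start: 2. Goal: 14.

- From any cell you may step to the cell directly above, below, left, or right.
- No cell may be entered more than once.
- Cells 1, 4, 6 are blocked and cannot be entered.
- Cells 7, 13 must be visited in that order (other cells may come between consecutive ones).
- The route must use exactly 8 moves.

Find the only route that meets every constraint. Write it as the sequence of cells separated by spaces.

The waypoints must appear in the order 7, 13, with no cell reused.
Route from 2: down 2 to 12, right 1 to 13, up 1 to 8, right 2 to 10, down 1 to 15, left 1 to 14 — 8 moves in all.
Check: order respected (7 at step 1, 13 at step 3); 8 moves as required.

2 7 12 13 8 9 10 15 14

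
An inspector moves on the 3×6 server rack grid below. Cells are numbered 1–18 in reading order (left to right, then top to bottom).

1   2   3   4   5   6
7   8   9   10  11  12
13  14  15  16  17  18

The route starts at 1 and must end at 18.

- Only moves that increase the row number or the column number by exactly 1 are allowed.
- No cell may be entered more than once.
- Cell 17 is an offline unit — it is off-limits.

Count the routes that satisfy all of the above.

A right/down-only route from 1 to 18 makes exactly 2 down-moves and 5 right-moves in some order.
With no other constraints that would be C(7,2) = 21 routes.
Subtract routes through each blocked cell (inclusion–exclusion for overlaps): − through 17: 15 → 6.
That gives 6 routes.

6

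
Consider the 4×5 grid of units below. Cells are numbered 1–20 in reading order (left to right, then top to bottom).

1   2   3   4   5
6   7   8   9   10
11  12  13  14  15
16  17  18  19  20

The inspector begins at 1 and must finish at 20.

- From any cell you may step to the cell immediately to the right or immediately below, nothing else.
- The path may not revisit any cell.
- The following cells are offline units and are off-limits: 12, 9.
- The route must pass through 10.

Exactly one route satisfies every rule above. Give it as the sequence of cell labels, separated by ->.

1 -> 2 -> 3 -> 4 -> 5 -> 10 -> 15 -> 20

Moves only go right or down, so the column and row indices never decrease.
Route from 1: 4× right (reaching 5), 3× down (reaching 20) — 7 moves in all.
Check: all required cells visited.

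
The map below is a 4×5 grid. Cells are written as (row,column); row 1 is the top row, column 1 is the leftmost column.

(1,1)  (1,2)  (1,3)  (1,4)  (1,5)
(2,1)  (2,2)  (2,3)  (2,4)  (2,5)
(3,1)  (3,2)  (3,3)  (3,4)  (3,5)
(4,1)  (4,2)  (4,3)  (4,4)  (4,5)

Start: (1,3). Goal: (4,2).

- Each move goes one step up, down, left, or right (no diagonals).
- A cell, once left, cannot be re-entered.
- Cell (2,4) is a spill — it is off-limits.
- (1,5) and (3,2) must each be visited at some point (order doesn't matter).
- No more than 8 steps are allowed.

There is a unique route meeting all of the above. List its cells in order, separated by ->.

(1,3) -> (1,4) -> (1,5) -> (2,5) -> (3,5) -> (3,4) -> (3,3) -> (3,2) -> (4,2)

The budget equals the shortest possible length, so every move has to be on a shortest route through the required cells.
Route from (1,3): right 2 to (1,5), down 2 to (3,5), left 3 to (3,2), down 1 to (4,2) — 8 moves in all.
Check: all required cells visited; 8 ≤ 8 moves.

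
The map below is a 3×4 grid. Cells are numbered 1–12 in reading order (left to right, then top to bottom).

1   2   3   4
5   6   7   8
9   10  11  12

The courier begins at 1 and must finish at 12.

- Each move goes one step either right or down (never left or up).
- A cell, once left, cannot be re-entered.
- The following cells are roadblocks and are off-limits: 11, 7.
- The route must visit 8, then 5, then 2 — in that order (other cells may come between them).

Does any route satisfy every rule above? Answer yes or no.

no

5 lies to the left of 8, so going from 8 to 5 would need a leftward move — but moves only go right/down, so 8 cannot be visited before 5.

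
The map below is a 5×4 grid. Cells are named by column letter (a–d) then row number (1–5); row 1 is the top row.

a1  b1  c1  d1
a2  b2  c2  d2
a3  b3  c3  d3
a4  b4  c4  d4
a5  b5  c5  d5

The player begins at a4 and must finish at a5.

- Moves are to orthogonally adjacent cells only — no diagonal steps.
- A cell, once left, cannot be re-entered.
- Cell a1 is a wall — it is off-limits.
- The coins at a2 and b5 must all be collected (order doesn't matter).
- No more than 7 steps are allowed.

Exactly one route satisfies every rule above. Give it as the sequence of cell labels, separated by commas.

a4, a3, a2, b2, b3, b4, b5, a5

The budget equals the shortest possible length, so every move has to be on a shortest route through the required cells.
Route from a4: 2× up (reaching a2), right to b2, 3× down (reaching b5), left to a5 — 7 moves in all.
Check: all required cells visited; 7 ≤ 7 moves.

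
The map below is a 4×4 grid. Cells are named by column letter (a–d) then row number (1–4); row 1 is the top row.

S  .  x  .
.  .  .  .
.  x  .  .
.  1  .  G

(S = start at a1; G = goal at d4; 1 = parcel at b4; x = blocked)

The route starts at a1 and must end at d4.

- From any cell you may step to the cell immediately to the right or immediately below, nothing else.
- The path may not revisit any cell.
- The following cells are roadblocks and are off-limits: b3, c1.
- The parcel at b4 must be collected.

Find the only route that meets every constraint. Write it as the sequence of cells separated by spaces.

a1 a2 a3 a4 b4 c4 d4

Moves only go right or down, so the column and row indices never decrease.
Route from a1: 3× down (reaching a4), 3× right (reaching d4) — 6 moves in all.
Check: all required cells visited.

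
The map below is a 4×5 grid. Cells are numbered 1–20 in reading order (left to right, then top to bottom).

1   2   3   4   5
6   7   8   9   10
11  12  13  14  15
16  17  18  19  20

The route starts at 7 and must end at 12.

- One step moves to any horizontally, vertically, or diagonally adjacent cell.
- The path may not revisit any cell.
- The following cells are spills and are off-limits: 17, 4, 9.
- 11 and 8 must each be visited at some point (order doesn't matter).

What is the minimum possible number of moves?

5

Any route passes through 11 and 8 in some order between 7 and 12. Summing Chebyshev distances along each leg and taking the cheapest ordering (7 → 11 → 8 → 12) gives a lower bound of 1 + 2 + 1 = 4 moves.
The shortest route satisfying every rule uses 5 moves: 7 → 8 → 2 → 6 → 11 → 12.
The bound of 4 isn't tight here; checking systematically, no route of length 4 through 4 satisfies every constraint, so 5 is the minimum.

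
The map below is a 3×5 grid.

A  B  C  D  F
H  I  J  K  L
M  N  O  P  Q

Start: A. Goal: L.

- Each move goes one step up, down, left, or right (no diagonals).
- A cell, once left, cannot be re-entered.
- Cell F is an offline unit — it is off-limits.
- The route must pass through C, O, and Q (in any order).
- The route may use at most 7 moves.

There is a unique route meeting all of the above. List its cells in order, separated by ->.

A -> B -> C -> J -> O -> P -> Q -> L

Any route must reach C, O, and Q and still end at L within 7 moves, so the order of the required stops is forced.
Route from A: 2× right (reaching C), 2× down (reaching O), 2× right (reaching Q), up to L — 7 moves in all.
Check: all required cells visited; 7 ≤ 7 moves.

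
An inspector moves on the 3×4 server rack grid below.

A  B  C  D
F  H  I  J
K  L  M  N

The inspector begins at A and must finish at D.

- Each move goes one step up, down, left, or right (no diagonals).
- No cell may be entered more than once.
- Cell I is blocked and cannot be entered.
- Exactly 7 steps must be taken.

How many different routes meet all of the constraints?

Need simple routes of exactly 7 moves from A to D (Manhattan distance 3, so 2 moves are spent on a detour and 2 undoing it).
Enumerating: A F K L H B C D | A F K L M N J D | A F H L M N J D | A B H L M N J D.
That gives 4 routes.

4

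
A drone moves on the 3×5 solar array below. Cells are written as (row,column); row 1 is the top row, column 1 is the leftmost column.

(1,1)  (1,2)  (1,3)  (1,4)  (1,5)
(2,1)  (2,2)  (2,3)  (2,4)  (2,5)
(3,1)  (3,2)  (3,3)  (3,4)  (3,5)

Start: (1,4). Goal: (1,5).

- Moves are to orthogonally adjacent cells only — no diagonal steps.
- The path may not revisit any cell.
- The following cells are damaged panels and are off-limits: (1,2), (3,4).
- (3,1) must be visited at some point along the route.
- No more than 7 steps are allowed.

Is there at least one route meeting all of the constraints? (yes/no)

Even ignoring the no-revisit rule, getting from (1,4) to (1,5) via (3,1) needs at least 5 + 6 = 11 moves (Manhattan distance per leg), which exceeds the 7-move limit.

no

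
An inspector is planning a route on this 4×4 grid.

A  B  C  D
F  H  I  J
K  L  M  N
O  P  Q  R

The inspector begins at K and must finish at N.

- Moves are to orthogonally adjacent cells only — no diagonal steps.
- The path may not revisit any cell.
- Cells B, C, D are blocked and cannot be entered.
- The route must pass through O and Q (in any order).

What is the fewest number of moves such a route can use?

Any route passes through O and Q in some order between K and N. Summing Manhattan distances along each leg and taking the cheapest ordering (K → O → Q → N) gives a lower bound of 1 + 2 + 2 = 5 moves.
A route of 5 moves achieves this: K → O → P → Q → M → N.
Since 5 matches the lower bound, it is optimal.

5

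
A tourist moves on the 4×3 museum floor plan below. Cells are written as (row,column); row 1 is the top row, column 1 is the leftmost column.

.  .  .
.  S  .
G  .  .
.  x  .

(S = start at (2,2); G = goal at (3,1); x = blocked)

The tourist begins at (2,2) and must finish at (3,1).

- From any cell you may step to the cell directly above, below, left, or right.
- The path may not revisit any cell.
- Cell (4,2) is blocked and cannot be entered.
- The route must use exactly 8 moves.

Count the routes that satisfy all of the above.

Need simple routes of exactly 8 moves from (2,2) to (3,1) (Manhattan distance 2, so 3 moves are spent on a detour and 3 undoing it).
Enumerating: (2,2) (3,2) (3,3) (2,3) (1,3) (1,2) (1,1) (2,1) (3,1) | (2,2) (2,1) (1,1) (1,2) (1,3) (2,3) (3,3) (3,2) (3,1).
That gives 2 routes.

2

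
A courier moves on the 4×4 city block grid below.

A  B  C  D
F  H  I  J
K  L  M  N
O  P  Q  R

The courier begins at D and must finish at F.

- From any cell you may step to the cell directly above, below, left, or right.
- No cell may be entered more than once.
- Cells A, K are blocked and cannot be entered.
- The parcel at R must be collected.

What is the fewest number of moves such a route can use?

8

Any route passes through R somewhere between D and F. Summing Manhattan distances along the two legs (D → R → F) gives a lower bound of 3 + 5 = 8 moves.
A route of 8 moves achieves this: D → J → N → R → Q → M → I → H → F.
Since 8 matches the lower bound, it is optimal.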